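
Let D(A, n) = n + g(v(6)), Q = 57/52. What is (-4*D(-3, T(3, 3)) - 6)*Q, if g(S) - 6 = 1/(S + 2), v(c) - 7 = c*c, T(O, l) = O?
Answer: -17993/390 ≈ -46.136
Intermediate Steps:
v(c) = 7 + c**2 (v(c) = 7 + c*c = 7 + c**2)
Q = 57/52 (Q = 57*(1/52) = 57/52 ≈ 1.0962)
g(S) = 6 + 1/(2 + S) (g(S) = 6 + 1/(S + 2) = 6 + 1/(2 + S))
D(A, n) = 271/45 + n (D(A, n) = n + (13 + 6*(7 + 6**2))/(2 + (7 + 6**2)) = n + (13 + 6*(7 + 36))/(2 + (7 + 36)) = n + (13 + 6*43)/(2 + 43) = n + (13 + 258)/45 = n + (1/45)*271 = n + 271/45 = 271/45 + n)
(-4*D(-3, T(3, 3)) - 6)*Q = (-4*(271/45 + 3) - 6)*(57/52) = (-4*406/45 - 6)*(57/52) = (-1624/45 - 6)*(57/52) = -1894/45*57/52 = -17993/390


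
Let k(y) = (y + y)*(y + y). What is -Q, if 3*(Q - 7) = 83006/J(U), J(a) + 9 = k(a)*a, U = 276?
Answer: -1766147201/252294885 ≈ -7.0003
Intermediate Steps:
k(y) = 4*y**2 (k(y) = (2*y)*(2*y) = 4*y**2)
J(a) = -9 + 4*a**3 (J(a) = -9 + (4*a**2)*a = -9 + 4*a**3)
Q = 1766147201/252294885 (Q = 7 + (83006/(-9 + 4*276**3))/3 = 7 + (83006/(-9 + 4*21024576))/3 = 7 + (83006/(-9 + 84098304))/3 = 7 + (83006/84098295)/3 = 7 + (83006*(1/84098295))/3 = 7 + (1/3)*(83006/84098295) = 7 + 83006/252294885 = 1766147201/252294885 ≈ 7.0003)
-Q = -1*1766147201/252294885 = -1766147201/252294885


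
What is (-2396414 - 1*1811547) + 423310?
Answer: -3784651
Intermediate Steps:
(-2396414 - 1*1811547) + 423310 = (-2396414 - 1811547) + 423310 = -4207961 + 423310 = -3784651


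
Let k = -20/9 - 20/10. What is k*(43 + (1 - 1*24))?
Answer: -760/9 ≈ -84.444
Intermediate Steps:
k = -38/9 (k = -20*⅑ - 20*⅒ = -20/9 - 2 = -38/9 ≈ -4.2222)
k*(43 + (1 - 1*24)) = -38*(43 + (1 - 1*24))/9 = -38*(43 + (1 - 24))/9 = -38*(43 - 23)/9 = -38/9*20 = -760/9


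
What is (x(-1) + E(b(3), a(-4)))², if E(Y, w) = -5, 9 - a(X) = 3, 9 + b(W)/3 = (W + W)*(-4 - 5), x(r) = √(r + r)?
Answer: (5 - I*√2)² ≈ 23.0 - 14.142*I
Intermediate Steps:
x(r) = √2*√r (x(r) = √(2*r) = √2*√r)
b(W) = -27 - 54*W (b(W) = -27 + 3*((W + W)*(-4 - 5)) = -27 + 3*((2*W)*(-9)) = -27 + 3*(-18*W) = -27 - 54*W)
a(X) = 6 (a(X) = 9 - 1*3 = 9 - 3 = 6)
(x(-1) + E(b(3), a(-4)))² = (√2*√(-1) - 5)² = (√2*I - 5)² = (I*√2 - 5)² = (-5 + I*√2)²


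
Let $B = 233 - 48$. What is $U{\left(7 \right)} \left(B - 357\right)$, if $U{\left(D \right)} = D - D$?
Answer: $0$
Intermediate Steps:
$B = 185$
$U{\left(D \right)} = 0$
$U{\left(7 \right)} \left(B - 357\right) = 0 \left(185 - 357\right) = 0 \left(-172\right) = 0$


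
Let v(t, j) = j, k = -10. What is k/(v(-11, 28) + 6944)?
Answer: -5/3486 ≈ -0.0014343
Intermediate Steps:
k/(v(-11, 28) + 6944) = -10/(28 + 6944) = -10/6972 = -10*1/6972 = -5/3486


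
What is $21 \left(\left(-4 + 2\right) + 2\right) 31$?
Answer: $0$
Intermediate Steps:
$21 \left(\left(-4 + 2\right) + 2\right) 31 = 21 \left(-2 + 2\right) 31 = 21 \cdot 0 \cdot 31 = 0 \cdot 31 = 0$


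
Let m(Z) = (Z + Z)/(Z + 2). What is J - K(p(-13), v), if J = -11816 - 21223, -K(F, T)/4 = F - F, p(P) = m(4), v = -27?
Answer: -33039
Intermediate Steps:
m(Z) = 2*Z/(2 + Z) (m(Z) = (2*Z)/(2 + Z) = 2*Z/(2 + Z))
p(P) = 4/3 (p(P) = 2*4/(2 + 4) = 2*4/6 = 2*4*(⅙) = 4/3)
K(F, T) = 0 (K(F, T) = -4*(F - F) = -4*0 = 0)
J = -33039
J - K(p(-13), v) = -33039 - 1*0 = -33039 + 0 = -33039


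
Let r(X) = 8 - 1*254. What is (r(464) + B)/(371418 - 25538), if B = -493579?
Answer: -98765/69176 ≈ -1.4277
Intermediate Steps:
r(X) = -246 (r(X) = 8 - 254 = -246)
(r(464) + B)/(371418 - 25538) = (-246 - 493579)/(371418 - 25538) = -493825/345880 = -493825*1/345880 = -98765/69176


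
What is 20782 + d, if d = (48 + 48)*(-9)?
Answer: 19918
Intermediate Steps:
d = -864 (d = 96*(-9) = -864)
20782 + d = 20782 - 864 = 19918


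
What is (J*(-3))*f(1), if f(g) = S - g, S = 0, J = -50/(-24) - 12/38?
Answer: 403/76 ≈ 5.3026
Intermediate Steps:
J = 403/228 (J = -50*(-1/24) - 12*1/38 = 25/12 - 6/19 = 403/228 ≈ 1.7675)
f(g) = -g (f(g) = 0 - g = -g)
(J*(-3))*f(1) = ((403/228)*(-3))*(-1*1) = -403/76*(-1) = 403/76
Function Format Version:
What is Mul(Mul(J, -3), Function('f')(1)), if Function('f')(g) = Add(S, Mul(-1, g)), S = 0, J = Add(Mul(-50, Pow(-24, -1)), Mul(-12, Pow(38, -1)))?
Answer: Rational(403, 76) ≈ 5.3026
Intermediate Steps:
J = Rational(403, 228) (J = Add(Mul(-50, Rational(-1, 24)), Mul(-12, Rational(1, 38))) = Add(Rational(25, 12), Rational(-6, 19)) = Rational(403, 228) ≈ 1.7675)
Function('f')(g) = Mul(-1, g) (Function('f')(g) = Add(0, Mul(-1, g)) = Mul(-1, g))
Mul(Mul(J, -3), Function('f')(1)) = Mul(Mul(Rational(403, 228), -3), Mul(-1, 1)) = Mul(Rational(-403, 76), -1) = Rational(403, 76)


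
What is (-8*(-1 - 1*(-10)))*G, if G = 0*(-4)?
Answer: 0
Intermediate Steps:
G = 0
(-8*(-1 - 1*(-10)))*G = -8*(-1 - 1*(-10))*0 = -8*(-1 + 10)*0 = -8*9*0 = -72*0 = 0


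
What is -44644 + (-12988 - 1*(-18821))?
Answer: -38811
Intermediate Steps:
-44644 + (-12988 - 1*(-18821)) = -44644 + (-12988 + 18821) = -44644 + 5833 = -38811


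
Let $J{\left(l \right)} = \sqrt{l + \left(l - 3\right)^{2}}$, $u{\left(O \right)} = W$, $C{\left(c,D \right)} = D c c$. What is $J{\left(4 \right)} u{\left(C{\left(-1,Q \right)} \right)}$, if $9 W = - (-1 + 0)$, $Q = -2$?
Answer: $\frac{\sqrt{5}}{9} \approx 0.24845$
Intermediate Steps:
$W = \frac{1}{9}$ ($W = \frac{\left(-1\right) \left(-1 + 0\right)}{9} = \frac{\left(-1\right) \left(-1\right)}{9} = \frac{1}{9} \cdot 1 = \frac{1}{9} \approx 0.11111$)
$C{\left(c,D \right)} = D c^{2}$
$u{\left(O \right)} = \frac{1}{9}$
$J{\left(l \right)} = \sqrt{l + \left(-3 + l\right)^{2}}$
$J{\left(4 \right)} u{\left(C{\left(-1,Q \right)} \right)} = \sqrt{4 + \left(-3 + 4\right)^{2}} \cdot \frac{1}{9} = \sqrt{4 + 1^{2}} \cdot \frac{1}{9} = \sqrt{4 + 1} \cdot \frac{1}{9} = \sqrt{5} \cdot \frac{1}{9} = \frac{\sqrt{5}}{9}$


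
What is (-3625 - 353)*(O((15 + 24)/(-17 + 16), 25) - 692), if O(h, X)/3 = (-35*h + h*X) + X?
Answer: -2199834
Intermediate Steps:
O(h, X) = -105*h + 3*X + 3*X*h (O(h, X) = 3*((-35*h + h*X) + X) = 3*((-35*h + X*h) + X) = 3*(X - 35*h + X*h) = -105*h + 3*X + 3*X*h)
(-3625 - 353)*(O((15 + 24)/(-17 + 16), 25) - 692) = (-3625 - 353)*((-105*(15 + 24)/(-17 + 16) + 3*25 + 3*25*((15 + 24)/(-17 + 16))) - 692) = -3978*((-4095/(-1) + 75 + 3*25*(39/(-1))) - 692) = -3978*((-4095*(-1) + 75 + 3*25*(39*(-1))) - 692) = -3978*((-105*(-39) + 75 + 3*25*(-39)) - 692) = -3978*((4095 + 75 - 2925) - 692) = -3978*(1245 - 692) = -3978*553 = -2199834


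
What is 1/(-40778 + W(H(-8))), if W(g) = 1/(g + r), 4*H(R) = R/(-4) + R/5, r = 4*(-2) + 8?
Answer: -1/40768 ≈ -2.4529e-5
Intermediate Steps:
r = 0 (r = -8 + 8 = 0)
H(R) = -R/80 (H(R) = (R/(-4) + R/5)/4 = (R*(-1/4) + R*(1/5))/4 = (-R/4 + R/5)/4 = (-R/20)/4 = -R/80)
W(g) = 1/g (W(g) = 1/(g + 0) = 1/g)
1/(-40778 + W(H(-8))) = 1/(-40778 + 1/(-1/80*(-8))) = 1/(-40778 + 1/(1/10)) = 1/(-40778 + 10) = 1/(-40768) = -1/40768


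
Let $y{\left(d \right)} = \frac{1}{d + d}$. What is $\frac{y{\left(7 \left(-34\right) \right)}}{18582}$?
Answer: $- \frac{1}{8845032} \approx -1.1306 \cdot 10^{-7}$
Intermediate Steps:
$y{\left(d \right)} = \frac{1}{2 d}$
$\frac{y{\left(7 \left(-34\right) \right)}}{18582} = \frac{\frac{1}{2} \frac{1}{7 \left(-34\right)}}{18582} = \frac{1}{2 \left(-238\right)} \frac{1}{18582} = \frac{1}{2} \left(- \frac{1}{238}\right) \frac{1}{18582} = \left(- \frac{1}{476}\right) \frac{1}{18582} = - \frac{1}{8845032}$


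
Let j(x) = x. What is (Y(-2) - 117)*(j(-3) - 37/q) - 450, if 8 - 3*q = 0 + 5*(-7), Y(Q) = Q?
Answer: 9210/43 ≈ 214.19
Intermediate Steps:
q = 43/3 (q = 8/3 - (0 + 5*(-7))/3 = 8/3 - (0 - 35)/3 = 8/3 - 1/3*(-35) = 8/3 + 35/3 = 43/3 ≈ 14.333)
(Y(-2) - 117)*(j(-3) - 37/q) - 450 = (-2 - 117)*(-3 - 37/43/3) - 450 = -119*(-3 - 37*3/43) - 450 = -119*(-3 - 111/43) - 450 = -119*(-240/43) - 450 = 28560/43 - 450 = 9210/43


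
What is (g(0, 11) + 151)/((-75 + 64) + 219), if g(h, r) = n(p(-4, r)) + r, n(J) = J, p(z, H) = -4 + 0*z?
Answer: 79/104 ≈ 0.75961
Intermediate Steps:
p(z, H) = -4 (p(z, H) = -4 + 0 = -4)
g(h, r) = -4 + r
(g(0, 11) + 151)/((-75 + 64) + 219) = ((-4 + 11) + 151)/((-75 + 64) + 219) = (7 + 151)/(-11 + 219) = 158/208 = 158*(1/208) = 79/104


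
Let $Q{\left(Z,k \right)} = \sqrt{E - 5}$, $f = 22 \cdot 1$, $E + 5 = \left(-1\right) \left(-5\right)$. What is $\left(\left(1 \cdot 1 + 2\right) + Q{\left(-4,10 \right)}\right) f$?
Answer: $66 + 22 i \sqrt{5} \approx 66.0 + 49.193 i$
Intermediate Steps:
$E = 0$ ($E = -5 - -5 = -5 + 5 = 0$)
$f = 22$
$Q{\left(Z,k \right)} = i \sqrt{5}$ ($Q{\left(Z,k \right)} = \sqrt{0 - 5} = \sqrt{-5} = i \sqrt{5}$)
$\left(\left(1 \cdot 1 + 2\right) + Q{\left(-4,10 \right)}\right) f = \left(\left(1 \cdot 1 + 2\right) + i \sqrt{5}\right) 22 = \left(\left(1 + 2\right) + i \sqrt{5}\right) 22 = \left(3 + i \sqrt{5}\right) 22 = 66 + 22 i \sqrt{5}$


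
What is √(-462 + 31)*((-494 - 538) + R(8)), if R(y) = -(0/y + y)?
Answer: -1040*I*√431 ≈ -21591.0*I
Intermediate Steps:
R(y) = -y (R(y) = -(0 + y) = -y)
√(-462 + 31)*((-494 - 538) + R(8)) = √(-462 + 31)*((-494 - 538) - 1*8) = √(-431)*(-1032 - 8) = (I*√431)*(-1040) = -1040*I*√431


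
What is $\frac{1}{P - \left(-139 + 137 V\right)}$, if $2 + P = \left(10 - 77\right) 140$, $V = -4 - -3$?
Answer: $- \frac{1}{9106} \approx -0.00010982$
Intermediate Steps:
$V = -1$ ($V = -4 + 3 = -1$)
$P = -9382$ ($P = -2 + \left(10 - 77\right) 140 = -2 - 9380 = -9382$)
$\frac{1}{P - \left(-139 + 137 V\right)} = \frac{1}{-9382 + \left(139 - -137\right)} = \frac{1}{-9382 + \left(139 + 137\right)} = \frac{1}{-9382 + 276} = \frac{1}{-9106} = - \frac{1}{9106}$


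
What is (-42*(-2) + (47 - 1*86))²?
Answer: 2025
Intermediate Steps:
(-42*(-2) + (47 - 1*86))² = (84 + (47 - 86))² = (84 - 39)² = 45² = 2025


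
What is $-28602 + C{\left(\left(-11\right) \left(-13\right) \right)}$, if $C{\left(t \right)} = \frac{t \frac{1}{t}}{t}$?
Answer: $- \frac{4090085}{143} \approx -28602.0$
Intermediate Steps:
$C{\left(t \right)} = \frac{1}{t}$ ($C{\left(t \right)} = 1 \frac{1}{t} = \frac{1}{t}$)
$-28602 + C{\left(\left(-11\right) \left(-13\right) \right)} = -28602 + \frac{1}{\left(-11\right) \left(-13\right)} = -28602 + \frac{1}{143} = - \frac{4090085}{143}$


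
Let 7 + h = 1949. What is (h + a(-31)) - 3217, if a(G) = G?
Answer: -1306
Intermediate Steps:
h = 1942 (h = -7 + 1949 = 1942)
(h + a(-31)) - 3217 = (1942 - 31) - 3217 = 1911 - 3217 = -1306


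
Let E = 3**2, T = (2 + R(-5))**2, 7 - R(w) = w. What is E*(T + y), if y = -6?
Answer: 1710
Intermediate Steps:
R(w) = 7 - w
T = 196 (T = (2 + (7 - 1*(-5)))**2 = (2 + (7 + 5))**2 = (2 + 12)**2 = 14**2 = 196)
E = 9
E*(T + y) = 9*(196 - 6) = 9*190 = 1710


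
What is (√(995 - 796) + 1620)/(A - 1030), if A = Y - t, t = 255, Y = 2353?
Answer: 135/89 + √199/1068 ≈ 1.5301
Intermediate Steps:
A = 2098 (A = 2353 - 1*255 = 2353 - 255 = 2098)
(√(995 - 796) + 1620)/(A - 1030) = (√(995 - 796) + 1620)/(2098 - 1030) = (√199 + 1620)/1068 = (1620 + √199)*(1/1068) = 135/89 + √199/1068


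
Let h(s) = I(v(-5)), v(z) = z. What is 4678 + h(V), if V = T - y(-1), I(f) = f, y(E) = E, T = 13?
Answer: 4673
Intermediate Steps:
V = 14 (V = 13 - 1*(-1) = 13 + 1 = 14)
h(s) = -5
4678 + h(V) = 4678 - 5 = 4673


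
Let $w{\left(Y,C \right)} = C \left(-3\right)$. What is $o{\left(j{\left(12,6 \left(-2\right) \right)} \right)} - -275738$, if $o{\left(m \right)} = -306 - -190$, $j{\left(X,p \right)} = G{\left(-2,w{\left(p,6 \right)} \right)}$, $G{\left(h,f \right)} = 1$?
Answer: $275622$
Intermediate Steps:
$w{\left(Y,C \right)} = - 3 C$
$j{\left(X,p \right)} = 1$
$o{\left(m \right)} = -116$ ($o{\left(m \right)} = -306 + 190 = -116$)
$o{\left(j{\left(12,6 \left(-2\right) \right)} \right)} - -275738 = -116 - -275738 = -116 + 275738 = 275622$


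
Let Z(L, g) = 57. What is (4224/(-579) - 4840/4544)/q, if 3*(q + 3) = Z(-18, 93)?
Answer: -916509/1753984 ≈ -0.52253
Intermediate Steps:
q = 16 (q = -3 + (⅓)*57 = -3 + 19 = 16)
(4224/(-579) - 4840/4544)/q = (4224/(-579) - 4840/4544)/16 = (4224*(-1/579) - 4840*1/4544)*(1/16) = (-1408/193 - 605/568)*(1/16) = -916509/109624*1/16 = -916509/1753984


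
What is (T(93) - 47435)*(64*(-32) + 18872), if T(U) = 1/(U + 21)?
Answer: -15162879556/19 ≈ -7.9805e+8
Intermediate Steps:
T(U) = 1/(21 + U)
(T(93) - 47435)*(64*(-32) + 18872) = (1/(21 + 93) - 47435)*(64*(-32) + 18872) = (1/114 - 47435)*(-2048 + 18872) = (1/114 - 47435)*16824 = -5407589/114*16824 = -15162879556/19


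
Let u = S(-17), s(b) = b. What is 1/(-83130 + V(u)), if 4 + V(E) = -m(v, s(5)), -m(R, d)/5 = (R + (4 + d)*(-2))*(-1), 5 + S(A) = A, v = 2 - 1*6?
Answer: -1/83024 ≈ -1.2045e-5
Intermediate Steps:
v = -4 (v = 2 - 6 = -4)
S(A) = -5 + A
m(R, d) = -40 - 10*d + 5*R (m(R, d) = -5*(R + (4 + d)*(-2))*(-1) = -5*(R + (-8 - 2*d))*(-1) = -5*(-8 + R - 2*d)*(-1) = -5*(8 - R + 2*d) = -40 - 10*d + 5*R)
u = -22 (u = -5 - 17 = -22)
V(E) = 106 (V(E) = -4 - (-40 - 10*5 + 5*(-4)) = -4 - (-40 - 50 - 20) = -4 - 1*(-110) = -4 + 110 = 106)
1/(-83130 + V(u)) = 1/(-83130 + 106) = 1/(-83024) = -1/83024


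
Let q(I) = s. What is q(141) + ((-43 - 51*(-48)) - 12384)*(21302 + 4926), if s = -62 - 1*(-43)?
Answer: -261729231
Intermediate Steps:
s = -19 (s = -62 + 43 = -19)
q(I) = -19
q(141) + ((-43 - 51*(-48)) - 12384)*(21302 + 4926) = -19 + ((-43 - 51*(-48)) - 12384)*(21302 + 4926) = -19 + ((-43 + 2448) - 12384)*26228 = -19 + (2405 - 12384)*26228 = -19 - 9979*26228 = -19 - 261729212 = -261729231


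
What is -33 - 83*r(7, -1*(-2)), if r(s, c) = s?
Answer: -614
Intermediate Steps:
-33 - 83*r(7, -1*(-2)) = -33 - 83*7 = -33 - 581 = -614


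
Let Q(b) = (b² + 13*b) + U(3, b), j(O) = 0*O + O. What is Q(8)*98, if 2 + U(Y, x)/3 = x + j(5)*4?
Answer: 24108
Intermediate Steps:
j(O) = O (j(O) = 0 + O = O)
U(Y, x) = 54 + 3*x (U(Y, x) = -6 + 3*(x + 5*4) = -6 + 3*(x + 20) = -6 + 3*(20 + x) = -6 + (60 + 3*x) = 54 + 3*x)
Q(b) = 54 + b² + 16*b (Q(b) = (b² + 13*b) + (54 + 3*b) = 54 + b² + 16*b)
Q(8)*98 = (54 + 8² + 16*8)*98 = (54 + 64 + 128)*98 = 246*98 = 24108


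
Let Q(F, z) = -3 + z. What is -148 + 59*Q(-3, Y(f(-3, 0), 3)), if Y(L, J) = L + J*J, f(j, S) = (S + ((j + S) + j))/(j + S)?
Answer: 324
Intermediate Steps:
f(j, S) = (2*S + 2*j)/(S + j) (f(j, S) = (S + ((S + j) + j))/(S + j) = (S + (S + 2*j))/(S + j) = (2*S + 2*j)/(S + j))
Y(L, J) = L + J²
-148 + 59*Q(-3, Y(f(-3, 0), 3)) = -148 + 59*(-3 + (2 + 3²)) = -148 + 59*(-3 + (2 + 9)) = -148 + 59*(-3 + 11) = -148 + 59*8 = -148 + 472 = 324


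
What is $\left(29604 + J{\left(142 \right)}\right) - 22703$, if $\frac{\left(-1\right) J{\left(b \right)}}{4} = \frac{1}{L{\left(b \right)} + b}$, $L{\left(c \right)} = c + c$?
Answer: $\frac{1469911}{213} \approx 6901.0$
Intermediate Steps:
$L{\left(c \right)} = 2 c$
$J{\left(b \right)} = - \frac{4}{3 b}$ ($J{\left(b \right)} = - \frac{4}{2 b + b} = - \frac{4}{3 b}$)
$\left(29604 + J{\left(142 \right)}\right) - 22703 = \left(29604 - \frac{4}{3 \cdot 142}\right) - 22703 = \left(29604 - \frac{2}{213}\right) - 22703 = \frac{6305650}{213} - 22703 = \frac{1469911}{213}$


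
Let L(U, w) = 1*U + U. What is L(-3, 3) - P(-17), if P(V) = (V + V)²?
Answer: -1162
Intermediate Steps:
L(U, w) = 2*U (L(U, w) = U + U = 2*U)
P(V) = 4*V² (P(V) = (2*V)² = 4*V²)
L(-3, 3) - P(-17) = 2*(-3) - 4*(-17)² = -6 - 4*289 = -6 - 1*1156 = -6 - 1156 = -1162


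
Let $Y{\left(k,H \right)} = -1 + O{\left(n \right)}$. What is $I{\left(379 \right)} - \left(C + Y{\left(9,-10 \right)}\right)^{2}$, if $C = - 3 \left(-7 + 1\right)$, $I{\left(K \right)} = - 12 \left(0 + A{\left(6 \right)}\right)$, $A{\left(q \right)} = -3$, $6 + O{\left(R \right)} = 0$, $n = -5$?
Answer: $-85$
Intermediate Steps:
$O{\left(R \right)} = -6$ ($O{\left(R \right)} = -6 + 0 = -6$)
$Y{\left(k,H \right)} = -7$ ($Y{\left(k,H \right)} = -1 - 6 = -7$)
$I{\left(K \right)} = 36$ ($I{\left(K \right)} = - 12 \left(0 - 3\right) = \left(-12\right) \left(-3\right) = 36$)
$C = 18$ ($C = \left(-3\right) \left(-6\right) = 18$)
$I{\left(379 \right)} - \left(C + Y{\left(9,-10 \right)}\right)^{2} = 36 - \left(18 - 7\right)^{2} = 36 - 11^{2} = 36 - 121 = -85$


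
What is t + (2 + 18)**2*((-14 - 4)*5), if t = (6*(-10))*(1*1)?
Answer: -36060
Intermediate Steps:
t = -60 (t = -60*1 = -60)
t + (2 + 18)**2*((-14 - 4)*5) = -60 + (2 + 18)**2*((-14 - 4)*5) = -60 + 20**2*(-18*5) = -60 + 400*(-90) = -60 - 36000 = -36060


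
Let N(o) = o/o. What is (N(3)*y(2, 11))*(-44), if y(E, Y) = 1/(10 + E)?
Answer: -11/3 ≈ -3.6667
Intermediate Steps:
N(o) = 1
(N(3)*y(2, 11))*(-44) = (1/(10 + 2))*(-44) = (1/12)*(-44) = -11/3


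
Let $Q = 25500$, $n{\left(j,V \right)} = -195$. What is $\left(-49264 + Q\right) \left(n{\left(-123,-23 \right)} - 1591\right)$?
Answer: $42442504$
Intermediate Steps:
$\left(-49264 + Q\right) \left(n{\left(-123,-23 \right)} - 1591\right) = \left(-49264 + 25500\right) \left(-195 - 1591\right) = \left(-23764\right) \left(-1786\right) = 42442504$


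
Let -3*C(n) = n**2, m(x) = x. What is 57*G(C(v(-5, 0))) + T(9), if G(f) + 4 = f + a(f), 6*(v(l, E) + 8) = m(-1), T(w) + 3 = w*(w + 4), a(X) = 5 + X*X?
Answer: 105269215/3888 ≈ 27075.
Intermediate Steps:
a(X) = 5 + X**2
T(w) = -3 + w*(4 + w) (T(w) = -3 + w*(w + 4) = -3 + w*(4 + w))
v(l, E) = -49/6 (v(l, E) = -8 + (1/6)*(-1) = -8 - 1/6 = -49/6)
C(n) = -n**2/3
G(f) = 1 + f + f**2 (G(f) = -4 + (f + (5 + f**2)) = -4 + (5 + f + f**2) = 1 + f + f**2)
57*G(C(v(-5, 0))) + T(9) = 57*(1 - (-49/6)**2/3 + (-(-49/6)**2/3)**2) + (-3 + 9**2 + 4*9) = 57*(1 - 1/3*2401/36 + (-1/3*2401/36)**2) + (-3 + 81 + 36) = 57*(1 - 2401/108 + (-2401/108)**2) + 114 = 57*(1 - 2401/108 + 5764801/11664) + 114 = 57*(5517157/11664) + 114 = 104825983/3888 + 114 = 105269215/3888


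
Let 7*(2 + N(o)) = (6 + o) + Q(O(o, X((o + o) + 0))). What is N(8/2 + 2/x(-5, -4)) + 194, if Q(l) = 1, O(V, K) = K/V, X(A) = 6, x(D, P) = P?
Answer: 387/2 ≈ 193.50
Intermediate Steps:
N(o) = -1 + o/7 (N(o) = -2 + ((6 + o) + 1)/7 = -2 + (7 + o)/7 = -2 + (1 + o/7) = -1 + o/7)
N(8/2 + 2/x(-5, -4)) + 194 = (-1 + (8/2 + 2/(-4))/7) + 194 = (-1 + (8*(½) + 2*(-¼))/7) + 194 = (-1 + (4 - ½)/7) + 194 = (-1 + (⅐)*(7/2)) + 194 = (-1 + ½) + 194 = -½ + 194 = 387/2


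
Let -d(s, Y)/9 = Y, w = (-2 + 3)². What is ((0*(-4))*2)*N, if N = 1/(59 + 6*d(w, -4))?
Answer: 0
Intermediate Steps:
w = 1 (w = 1² = 1)
d(s, Y) = -9*Y
N = 1/275 (N = 1/(59 + 6*(-9*(-4))) = 1/(59 + 6*36) = 1/(59 + 216) = 1/275 ≈ 0.0036364)
((0*(-4))*2)*N = ((0*(-4))*2)*(1/275) = (0*2)*(1/275) = 0*(1/275) = 0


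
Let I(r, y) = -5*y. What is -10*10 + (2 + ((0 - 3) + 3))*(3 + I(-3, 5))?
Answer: -144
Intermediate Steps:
-10*10 + (2 + ((0 - 3) + 3))*(3 + I(-3, 5)) = -10*10 + (2 + ((0 - 3) + 3))*(3 - 5*5) = -100 + (2 + (-3 + 3))*(3 - 25) = -100 + (2 + 0)*(-22) = -100 + 2*(-22) = -100 - 44 = -144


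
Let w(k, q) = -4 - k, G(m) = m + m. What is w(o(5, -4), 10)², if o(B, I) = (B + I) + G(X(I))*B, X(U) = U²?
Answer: 27225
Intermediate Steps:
G(m) = 2*m
o(B, I) = B + I + 2*B*I² (o(B, I) = (B + I) + (2*I²)*B = (B + I) + 2*B*I² = B + I + 2*B*I²)
w(o(5, -4), 10)² = (-4 - (5 - 4 + 2*5*(-4)²))² = (-4 - (5 - 4 + 2*5*16))² = (-4 - (5 - 4 + 160))² = (-4 - 1*161)² = (-4 - 161)² = (-165)² = 27225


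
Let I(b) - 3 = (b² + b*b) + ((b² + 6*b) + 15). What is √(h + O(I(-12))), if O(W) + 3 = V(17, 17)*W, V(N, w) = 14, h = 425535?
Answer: 2*√107706 ≈ 656.37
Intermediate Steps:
I(b) = 18 + 3*b² + 6*b (I(b) = 3 + ((b² + b*b) + ((b² + 6*b) + 15)) = 3 + ((b² + b²) + (15 + b² + 6*b)) = 3 + (2*b² + (15 + b² + 6*b)) = 3 + (15 + 3*b² + 6*b) = 18 + 3*b² + 6*b)
O(W) = -3 + 14*W
√(h + O(I(-12))) = √(425535 + (-3 + 14*(18 + 3*(-12)² + 6*(-12)))) = √(425535 + (-3 + 14*(18 + 3*144 - 72))) = √(425535 + (-3 + 14*(18 + 432 - 72))) = √(425535 + (-3 + 14*378)) = √(425535 + (-3 + 5292)) = √(425535 + 5289) = √430824 = 2*√107706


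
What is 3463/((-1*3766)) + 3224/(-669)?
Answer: -14458331/2519454 ≈ -5.7387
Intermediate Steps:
3463/((-1*3766)) + 3224/(-669) = 3463/(-3766) + 3224*(-1/669) = 3463*(-1/3766) - 3224/669 = -3463/3766 - 3224/669 = -14458331/2519454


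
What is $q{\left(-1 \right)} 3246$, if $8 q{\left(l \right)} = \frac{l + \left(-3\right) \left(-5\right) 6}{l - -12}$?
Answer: $\frac{144447}{44} \approx 3282.9$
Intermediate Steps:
$q{\left(l \right)} = \frac{90 + l}{8 \left(12 + l\right)}$ ($q{\left(l \right)} = \frac{\left(l + \left(-3\right) \left(-5\right) 6\right) \frac{1}{l - -12}}{8} = \frac{\left(l + 15 \cdot 6\right) \frac{1}{l + 12}}{8} = \frac{\left(l + 90\right) \frac{1}{12 + l}}{8} = \frac{\left(90 + l\right) \frac{1}{12 + l}}{8} = \frac{\frac{1}{12 + l} \left(90 + l\right)}{8} = \frac{90 + l}{8 \left(12 + l\right)}$)
$q{\left(-1 \right)} 3246 = \frac{90 - 1}{8 \left(12 - 1\right)} 3246 = \frac{1}{8} \cdot \frac{1}{11} \cdot 89 \cdot 3246 = \frac{89}{88} \cdot 3246 = \frac{144447}{44}$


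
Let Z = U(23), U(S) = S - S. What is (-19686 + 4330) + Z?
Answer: -15356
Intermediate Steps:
U(S) = 0
Z = 0
(-19686 + 4330) + Z = (-19686 + 4330) + 0 = -15356 + 0 = -15356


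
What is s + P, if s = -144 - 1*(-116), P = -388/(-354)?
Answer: -4762/177 ≈ -26.904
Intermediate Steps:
P = 194/177 (P = -388*(-1/354) = 194/177 ≈ 1.0960)
s = -28 (s = -144 + 116 = -28)
s + P = -28 + 194/177 = -4762/177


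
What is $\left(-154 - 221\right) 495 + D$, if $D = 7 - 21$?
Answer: $-185639$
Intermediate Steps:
$D = -14$ ($D = 7 - 21 = -14$)
$\left(-154 - 221\right) 495 + D = \left(-154 - 221\right) 495 - 14 = \left(-375\right) 495 - 14 = -185625 - 14 = -185639$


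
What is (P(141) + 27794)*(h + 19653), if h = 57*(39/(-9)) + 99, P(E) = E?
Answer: 544872175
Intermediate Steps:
h = -148 (h = 57*(39*(-⅑)) + 99 = 57*(-13/3) + 99 = -247 + 99 = -148)
(P(141) + 27794)*(h + 19653) = (141 + 27794)*(-148 + 19653) = 27935*19505 = 544872175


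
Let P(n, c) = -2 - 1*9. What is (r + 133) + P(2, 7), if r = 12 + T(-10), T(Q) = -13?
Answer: 121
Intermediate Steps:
P(n, c) = -11 (P(n, c) = -2 - 9 = -11)
r = -1 (r = 12 - 13 = -1)
(r + 133) + P(2, 7) = (-1 + 133) - 11 = 132 - 11 = 121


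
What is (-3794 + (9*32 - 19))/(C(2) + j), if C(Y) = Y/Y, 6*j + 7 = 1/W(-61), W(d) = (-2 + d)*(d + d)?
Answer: 32511780/1537 ≈ 21153.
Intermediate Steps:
W(d) = 2*d*(-2 + d) (W(d) = (-2 + d)*(2*d) = 2*d*(-2 + d))
j = -53801/46116 (j = -7/6 + 1/(6*((2*(-61)*(-2 - 61)))) = -7/6 + 1/(6*((2*(-61)*(-63)))) = -7/6 + (1/6)/7686 = -7/6 + (1/6)*(1/7686) = -7/6 + 1/46116 = -53801/46116 ≈ -1.1666)
C(Y) = 1
(-3794 + (9*32 - 19))/(C(2) + j) = (-3794 + (9*32 - 19))/(1 - 53801/46116) = (-3794 + (288 - 19))/(-7685/46116) = (-3794 + 269)*(-46116/7685) = -3525*(-46116/7685) = 32511780/1537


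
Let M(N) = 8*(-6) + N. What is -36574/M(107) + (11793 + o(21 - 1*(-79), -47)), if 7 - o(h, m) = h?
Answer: 653726/59 ≈ 11080.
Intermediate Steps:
o(h, m) = 7 - h
M(N) = -48 + N
-36574/M(107) + (11793 + o(21 - 1*(-79), -47)) = -36574/(-48 + 107) + (11793 + (7 - (21 - 1*(-79)))) = -36574/59 + (11793 + (7 - (21 + 79))) = -36574*1/59 + (11793 + (7 - 1*100)) = -36574/59 + (11793 + (7 - 100)) = -36574/59 + (11793 - 93) = -36574/59 + 11700 = 653726/59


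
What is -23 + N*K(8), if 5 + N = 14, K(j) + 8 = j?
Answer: -23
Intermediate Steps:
K(j) = -8 + j
N = 9 (N = -5 + 14 = 9)
-23 + N*K(8) = -23 + 9*(-8 + 8) = -23 + 9*0 = -23 + 0 = -23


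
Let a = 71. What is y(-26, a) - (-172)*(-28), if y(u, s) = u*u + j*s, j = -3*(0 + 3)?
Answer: -4779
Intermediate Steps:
j = -9 (j = -3*3 = -9)
y(u, s) = u² - 9*s (y(u, s) = u*u - 9*s = u² - 9*s)
y(-26, a) - (-172)*(-28) = ((-26)² - 9*71) - (-172)*(-28) = (676 - 639) - 1*4816 = 37 - 4816 = -4779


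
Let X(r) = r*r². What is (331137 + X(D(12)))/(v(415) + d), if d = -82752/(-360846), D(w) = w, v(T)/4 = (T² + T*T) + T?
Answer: 20018833965/82962117652 ≈ 0.24130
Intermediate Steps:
v(T) = 4*T + 8*T² (v(T) = 4*((T² + T*T) + T) = 4*((T² + T²) + T) = 4*(2*T² + T) = 4*(T + 2*T²) = 4*T + 8*T²)
d = 13792/60141 (d = -82752*(-1/360846) = 13792/60141 ≈ 0.22933)
X(r) = r³
(331137 + X(D(12)))/(v(415) + d) = (331137 + 12³)/(4*415*(1 + 2*415) + 13792/60141) = (331137 + 1728)/(4*415*(1 + 830) + 13792/60141) = 332865/(4*415*831 + 13792/60141) = 332865/(1379460 + 13792/60141) = 332865/(82962117652/60141) = 332865*(60141/82962117652) = 20018833965/82962117652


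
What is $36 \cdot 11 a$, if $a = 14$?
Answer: $5544$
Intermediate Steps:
$36 \cdot 11 a = 36 \cdot 11 \cdot 14 = 396 \cdot 14 = 5544$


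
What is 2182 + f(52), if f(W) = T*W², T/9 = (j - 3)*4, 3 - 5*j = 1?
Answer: -1254562/5 ≈ -2.5091e+5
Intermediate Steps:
j = ⅖ (j = ⅗ - ⅕*1 = ⅗ - ⅕ = ⅖ ≈ 0.40000)
T = -468/5 (T = 9*((⅖ - 3)*4) = 9*(-13/5*4) = 9*(-52/5) = -468/5 ≈ -93.600)
f(W) = -468*W²/5
2182 + f(52) = 2182 - 468/5*52² = 2182 - 468/5*2704 = 2182 - 1265472/5 = -1254562/5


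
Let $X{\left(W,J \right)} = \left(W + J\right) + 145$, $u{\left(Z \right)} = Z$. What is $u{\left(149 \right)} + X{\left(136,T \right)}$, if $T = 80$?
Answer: $510$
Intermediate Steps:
$X{\left(W,J \right)} = 145 + J + W$ ($X{\left(W,J \right)} = \left(J + W\right) + 145 = 145 + J + W$)
$u{\left(149 \right)} + X{\left(136,T \right)} = 149 + \left(145 + 80 + 136\right) = 149 + 361 = 510$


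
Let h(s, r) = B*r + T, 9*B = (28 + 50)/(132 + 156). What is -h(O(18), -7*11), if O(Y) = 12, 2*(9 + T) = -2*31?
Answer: 18281/432 ≈ 42.317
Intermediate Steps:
T = -40 (T = -9 + (-2*31)/2 = -9 + (1/2)*(-62) = -9 - 31 = -40)
B = 13/432 (B = ((28 + 50)/(132 + 156))/9 = (78/288)/9 = (78*(1/288))/9 = (1/9)*(13/48) = 13/432 ≈ 0.030093)
h(s, r) = -40 + 13*r/432 (h(s, r) = 13*r/432 - 40 = -40 + 13*r/432)
-h(O(18), -7*11) = -(-40 + 13*(-7*11)/432) = -(-40 + (13/432)*(-77)) = -(-40 - 1001/432) = -1*(-18281/432) = 18281/432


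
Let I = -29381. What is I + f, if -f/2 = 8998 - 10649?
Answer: -26079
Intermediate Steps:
f = 3302 (f = -2*(8998 - 10649) = -2*(-1651) = 3302)
I + f = -29381 + 3302 = -26079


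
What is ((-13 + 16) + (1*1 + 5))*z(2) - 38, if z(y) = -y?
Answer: -56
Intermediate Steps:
((-13 + 16) + (1*1 + 5))*z(2) - 38 = ((-13 + 16) + (1*1 + 5))*(-1*2) - 38 = (3 + (1 + 5))*(-2) - 38 = (3 + 6)*(-2) - 38 = 9*(-2) - 38 = -18 - 38 = -56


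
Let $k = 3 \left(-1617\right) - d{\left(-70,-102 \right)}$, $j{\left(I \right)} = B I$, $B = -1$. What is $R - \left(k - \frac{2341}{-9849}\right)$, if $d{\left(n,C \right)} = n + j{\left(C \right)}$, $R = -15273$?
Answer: $- \frac{102333451}{9849} \approx -10390.0$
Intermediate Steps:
$j{\left(I \right)} = - I$
$d{\left(n,C \right)} = n - C$
$k = -4883$ ($k = 3 \left(-1617\right) - \left(-70 - -102\right) = -4851 - \left(-70 + 102\right) = -4851 - 32 = -4883$)
$R - \left(k - \frac{2341}{-9849}\right) = -15273 - \left(-4883 - \frac{2341}{-9849}\right) = -15273 - \left(-4883 - 2341 \left(- \frac{1}{9849}\right)\right) = -15273 - \left(-4883 - - \frac{2341}{9849}\right) = -15273 - \left(-4883 + \frac{2341}{9849}\right) = -15273 - - \frac{48090326}{9849} = -15273 + \frac{48090326}{9849} = - \frac{102333451}{9849}$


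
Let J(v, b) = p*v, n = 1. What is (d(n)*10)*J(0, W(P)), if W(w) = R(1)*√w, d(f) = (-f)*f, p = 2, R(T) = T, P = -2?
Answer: 0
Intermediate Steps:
d(f) = -f²
W(w) = √w (W(w) = 1*√w = √w)
J(v, b) = 2*v
(d(n)*10)*J(0, W(P)) = (-1*1²*10)*(2*0) = (-1*1*10)*0 = -1*10*0 = -10*0 = 0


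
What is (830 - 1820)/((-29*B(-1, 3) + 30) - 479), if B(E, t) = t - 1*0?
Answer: 495/268 ≈ 1.8470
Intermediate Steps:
B(E, t) = t (B(E, t) = t + 0 = t)
(830 - 1820)/((-29*B(-1, 3) + 30) - 479) = (830 - 1820)/((-29*3 + 30) - 479) = -990/((-87 + 30) - 479) = -990/(-57 - 479) = -990/(-536) = -990*(-1/536) = 495/268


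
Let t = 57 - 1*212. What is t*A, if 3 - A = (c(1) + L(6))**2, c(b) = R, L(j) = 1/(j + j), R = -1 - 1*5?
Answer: 714395/144 ≈ 4961.1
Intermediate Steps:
R = -6 (R = -1 - 5 = -6)
L(j) = 1/(2*j)
c(b) = -6
A = -4609/144 (A = 3 - (-6 + (1/2)/6)**2 = 3 - (-6 + (1/2)*(1/6))**2 = 3 - (-6 + 1/12)**2 = 3 - (-71/12)**2 = 3 - 1*5041/144 = 3 - 5041/144 = -4609/144 ≈ -32.007)
t = -155 (t = 57 - 212 = -155)
t*A = -155*(-4609/144) = 714395/144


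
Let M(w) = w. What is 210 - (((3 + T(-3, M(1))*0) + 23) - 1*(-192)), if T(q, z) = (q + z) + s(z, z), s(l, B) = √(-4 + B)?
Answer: -8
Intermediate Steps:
T(q, z) = q + z + √(-4 + z) (T(q, z) = (q + z) + √(-4 + z) = q + z + √(-4 + z))
210 - (((3 + T(-3, M(1))*0) + 23) - 1*(-192)) = 210 - (((3 + (-3 + 1 + √(-4 + 1))*0) + 23) - 1*(-192)) = 210 - (((3 + (-3 + 1 + √(-3))*0) + 23) + 192) = 210 - (((3 + (-3 + 1 + I*√3)*0) + 23) + 192) = 210 - (((3 + (-2 + I*√3)*0) + 23) + 192) = 210 - (((3 + 0) + 23) + 192) = 210 - ((3 + 23) + 192) = 210 - (26 + 192) = 210 - 1*218 = 210 - 218 = -8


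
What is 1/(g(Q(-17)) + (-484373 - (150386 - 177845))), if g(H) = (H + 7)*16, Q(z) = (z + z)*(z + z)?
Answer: -1/438306 ≈ -2.2815e-6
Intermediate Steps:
Q(z) = 4*z² (Q(z) = (2*z)*(2*z) = 4*z²)
g(H) = 112 + 16*H (g(H) = (7 + H)*16 = 112 + 16*H)
1/(g(Q(-17)) + (-484373 - (150386 - 177845))) = 1/((112 + 16*(4*(-17)²)) + (-484373 - (150386 - 177845))) = 1/((112 + 16*(4*289)) + (-484373 - 1*(-27459))) = 1/((112 + 16*1156) + (-484373 + 27459)) = 1/((112 + 18496) - 456914) = 1/(18608 - 456914) = 1/(-438306) = -1/438306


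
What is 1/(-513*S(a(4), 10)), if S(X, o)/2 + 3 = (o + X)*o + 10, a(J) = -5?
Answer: -1/58482 ≈ -1.7099e-5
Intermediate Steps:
S(X, o) = 14 + 2*o*(X + o) (S(X, o) = -6 + 2*((o + X)*o + 10) = -6 + 2*((X + o)*o + 10) = -6 + 2*(o*(X + o) + 10) = -6 + 2*(10 + o*(X + o)) = -6 + (20 + 2*o*(X + o)) = 14 + 2*o*(X + o))
1/(-513*S(a(4), 10)) = 1/(-513*(14 + 2*10² + 2*(-5)*10)) = 1/(-513*(14 + 2*100 - 100)) = 1/(-513*(14 + 200 - 100)) = 1/(-513*114) = 1/(-58482) = -1/58482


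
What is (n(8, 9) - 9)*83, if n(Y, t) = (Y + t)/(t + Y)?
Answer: -664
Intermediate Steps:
n(Y, t) = 1 (n(Y, t) = (Y + t)/(Y + t) = 1)
(n(8, 9) - 9)*83 = (1 - 9)*83 = -8*83 = -664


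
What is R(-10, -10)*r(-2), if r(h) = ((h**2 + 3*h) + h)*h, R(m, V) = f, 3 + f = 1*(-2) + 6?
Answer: 8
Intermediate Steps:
f = 1 (f = -3 + (1*(-2) + 6) = -3 + (-2 + 6) = -3 + 4 = 1)
R(m, V) = 1
r(h) = h*(h**2 + 4*h) (r(h) = (h**2 + 4*h)*h = h*(h**2 + 4*h))
R(-10, -10)*r(-2) = 1*((-2)**2*(4 - 2)) = 1*(4*2) = 1*8 = 8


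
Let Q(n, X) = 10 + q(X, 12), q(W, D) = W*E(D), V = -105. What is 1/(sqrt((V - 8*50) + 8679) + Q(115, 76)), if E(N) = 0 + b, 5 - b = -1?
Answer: 233/104491 - sqrt(8174)/208982 ≈ 0.0017972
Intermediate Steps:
b = 6 (b = 5 - 1*(-1) = 5 + 1 = 6)
E(N) = 6 (E(N) = 0 + 6 = 6)
q(W, D) = 6*W (q(W, D) = W*6 = 6*W)
Q(n, X) = 10 + 6*X
1/(sqrt((V - 8*50) + 8679) + Q(115, 76)) = 1/(sqrt((-105 - 8*50) + 8679) + (10 + 6*76)) = 1/(sqrt((-105 - 400) + 8679) + (10 + 456)) = 1/(sqrt(-505 + 8679) + 466) = 1/(sqrt(8174) + 466) = 1/(466 + sqrt(8174))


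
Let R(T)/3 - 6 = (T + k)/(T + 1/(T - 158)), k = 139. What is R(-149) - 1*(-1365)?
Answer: 10545527/7624 ≈ 1383.2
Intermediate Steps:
R(T) = 18 + 3*(139 + T)/(T + 1/(-158 + T)) (R(T) = 18 + 3*((T + 139)/(T + 1/(T - 158))) = 18 + 3*((139 + T)/(T + 1/(-158 + T))) = 18 + 3*(139 + T)/(T + 1/(-158 + T)))
R(-149) - 1*(-1365) = 3*(-21956 - 967*(-149) + 7*(-149)**2)/(1 + (-149)**2 - 158*(-149)) - 1*(-1365) = 3*(-21956 + 144083 + 7*22201)/(1 + 22201 + 23542) + 1365 = 3*(-21956 + 144083 + 155407)/45744 + 1365 = 3*(1/45744)*277534 + 1365 = 138767/7624 + 1365 = 10545527/7624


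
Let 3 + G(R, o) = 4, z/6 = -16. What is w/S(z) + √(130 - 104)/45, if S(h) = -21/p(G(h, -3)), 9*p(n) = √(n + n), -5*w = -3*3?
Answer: -√2/105 + √26/45 ≈ 0.099843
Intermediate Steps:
z = -96 (z = 6*(-16) = -96)
w = 9/5 (w = -(-3)*3/5 = -⅕*(-9) = 9/5 ≈ 1.8000)
G(R, o) = 1 (G(R, o) = -3 + 4 = 1)
p(n) = √2*√n/9 (p(n) = √(n + n)/9 = √(2*n)/9 = (√2*√n)/9 = √2*√n/9)
S(h) = -189*√2/2 (S(h) = -21*9*√2/2 = -189*√2/2)
w/S(z) + √(130 - 104)/45 = 9/(5*((-189*√2/2))) + √(130 - 104)/45 = 9*(-√2/189)/5 + √26*(1/45) = -√2/105 + √26/45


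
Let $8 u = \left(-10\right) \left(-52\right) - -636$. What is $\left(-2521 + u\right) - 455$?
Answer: $- \frac{5663}{2} \approx -2831.5$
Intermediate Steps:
$u = \frac{289}{2}$ ($u = \frac{\left(-10\right) \left(-52\right) - -636}{8} = \frac{520 + 636}{8} = \frac{1}{8} \cdot 1156 = \frac{289}{2} \approx 144.5$)
$\left(-2521 + u\right) - 455 = \left(-2521 + \frac{289}{2}\right) - 455 = - \frac{4753}{2} - 455 = - \frac{5663}{2}$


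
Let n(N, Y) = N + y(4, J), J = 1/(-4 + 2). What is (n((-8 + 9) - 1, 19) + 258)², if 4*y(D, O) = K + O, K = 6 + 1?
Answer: 4313929/64 ≈ 67405.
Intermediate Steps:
J = -½ (J = 1/(-2) = -½ ≈ -0.50000)
K = 7
y(D, O) = 7/4 + O/4 (y(D, O) = (7 + O)/4 = 7/4 + O/4)
n(N, Y) = 13/8 + N (n(N, Y) = N + (7/4 + (¼)*(-½)) = N + (7/4 - ⅛) = N + 13/8 = 13/8 + N)
(n((-8 + 9) - 1, 19) + 258)² = ((13/8 + ((-8 + 9) - 1)) + 258)² = ((13/8 + (1 - 1)) + 258)² = ((13/8 + 0) + 258)² = (13/8 + 258)² = (2077/8)² = 4313929/64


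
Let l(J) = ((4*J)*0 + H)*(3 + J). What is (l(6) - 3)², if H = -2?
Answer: 441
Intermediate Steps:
l(J) = -6 - 2*J (l(J) = ((4*J)*0 - 2)*(3 + J) = (0 - 2)*(3 + J) = -2*(3 + J) = -6 - 2*J)
(l(6) - 3)² = ((-6 - 2*6) - 3)² = ((-6 - 12) - 3)² = (-18 - 3)² = (-21)² = 441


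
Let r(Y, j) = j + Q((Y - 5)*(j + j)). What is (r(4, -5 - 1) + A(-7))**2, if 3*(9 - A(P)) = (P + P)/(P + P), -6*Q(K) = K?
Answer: 4/9 ≈ 0.44444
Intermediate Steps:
Q(K) = -K/6
r(Y, j) = j - j*(-5 + Y)/3 (r(Y, j) = j - (Y - 5)*(j + j)/6 = j - (-5 + Y)*2*j/6 = j - j*(-5 + Y)/3)
A(P) = 26/3 (A(P) = 9 - (P + P)/(3*(P + P)) = 9 - 2*P/(3*(2*P)) = 9 - 2*P*1/(2*P)/3 = 9 - 1/3*1 = 9 - 1/3 = 26/3)
(r(4, -5 - 1) + A(-7))**2 = ((-5 - 1)*(8 - 1*4)/3 + 26/3)**2 = ((1/3)*(-6)*(8 - 4) + 26/3)**2 = ((1/3)*(-6)*4 + 26/3)**2 = (-8 + 26/3)**2 = (2/3)**2 = 4/9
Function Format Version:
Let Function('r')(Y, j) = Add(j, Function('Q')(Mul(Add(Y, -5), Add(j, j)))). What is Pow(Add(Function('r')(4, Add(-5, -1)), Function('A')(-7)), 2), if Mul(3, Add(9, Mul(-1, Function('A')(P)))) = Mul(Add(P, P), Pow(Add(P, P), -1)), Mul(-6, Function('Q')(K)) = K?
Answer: Rational(4, 9) ≈ 0.44444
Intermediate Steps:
Function('Q')(K) = Mul(Rational(-1, 6), K)
Function('r')(Y, j) = Add(j, Mul(Rational(-1, 3), j, Add(-5, Y))) (Function('r')(Y, j) = Add(j, Mul(Rational(-1, 6), Mul(Add(Y, -5), Add(j, j)))) = Add(j, Mul(Rational(-1, 6), Mul(Add(-5, Y), Mul(2, j)))) = Add(j, Mul(Rational(-1, 6), Mul(2, j, Add(-5, Y)))) = Add(j, Mul(Rational(-1, 3), j, Add(-5, Y))))
Function('A')(P) = Rational(26, 3) (Function('A')(P) = Add(9, Mul(Rational(-1, 3), Mul(Add(P, P), Pow(Add(P, P), -1)))) = Add(9, Mul(Rational(-1, 3), Mul(Mul(2, P), Pow(Mul(2, P), -1)))) = Add(9, Mul(Rational(-1, 3), Mul(Mul(2, P), Mul(Rational(1, 2), Pow(P, -1))))) = Add(9, Mul(Rational(-1, 3), 1)) = Add(9, Rational(-1, 3)) = Rational(26, 3))
Pow(Add(Function('r')(4, Add(-5, -1)), Function('A')(-7)), 2) = Pow(Add(Mul(Rational(1, 3), Add(-5, -1), Add(8, Mul(-1, 4))), Rational(26, 3)), 2) = Pow(Add(Mul(Rational(1, 3), -6, Add(8, -4)), Rational(26, 3)), 2) = Pow(Add(Mul(Rational(1, 3), -6, 4), Rational(26, 3)), 2) = Pow(Add(-8, Rational(26, 3)), 2) = Pow(Rational(2, 3), 2) = Rational(4, 9)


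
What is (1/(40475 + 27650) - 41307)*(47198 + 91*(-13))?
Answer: -25897604358922/13625 ≈ -1.9007e+9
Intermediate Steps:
(1/(40475 + 27650) - 41307)*(47198 + 91*(-13)) = (1/68125 - 41307)*(47198 - 1183) = (1/68125 - 41307)*46015 = -2814039374/68125*46015 = -25897604358922/13625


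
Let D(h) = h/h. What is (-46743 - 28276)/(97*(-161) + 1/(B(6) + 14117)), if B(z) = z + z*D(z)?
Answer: 1059943451/220652592 ≈ 4.8037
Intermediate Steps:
D(h) = 1
B(z) = 2*z (B(z) = z + z*1 = z + z = 2*z)
(-46743 - 28276)/(97*(-161) + 1/(B(6) + 14117)) = (-46743 - 28276)/(97*(-161) + 1/(2*6 + 14117)) = -75019/(-15617 + 1/(12 + 14117)) = -75019/(-15617 + 1/14129) = -75019/(-220652592/14129) = -75019*(-14129/220652592) = 1059943451/220652592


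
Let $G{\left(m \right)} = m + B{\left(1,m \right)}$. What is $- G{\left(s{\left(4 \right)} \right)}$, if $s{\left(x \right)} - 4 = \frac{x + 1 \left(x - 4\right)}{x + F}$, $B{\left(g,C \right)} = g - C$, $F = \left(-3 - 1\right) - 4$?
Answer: $-1$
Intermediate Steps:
$F = -8$ ($F = -4 - 4 = -8$)
$s{\left(x \right)} = 4 + \frac{-4 + 2 x}{-8 + x}$ ($s{\left(x \right)} = 4 + \frac{x + 1 \left(x - 4\right)}{x - 8} = 4 + \frac{x + 1 \left(-4 + x\right)}{-8 + x} = 4 + \frac{x + \left(-4 + x\right)}{-8 + x} = 4 + \frac{-4 + 2 x}{-8 + x}$)
$G{\left(m \right)} = 1$ ($G{\left(m \right)} = m - \left(-1 + m\right) = 1$)
$- G{\left(s{\left(4 \right)} \right)} = \left(-1\right) 1 = -1$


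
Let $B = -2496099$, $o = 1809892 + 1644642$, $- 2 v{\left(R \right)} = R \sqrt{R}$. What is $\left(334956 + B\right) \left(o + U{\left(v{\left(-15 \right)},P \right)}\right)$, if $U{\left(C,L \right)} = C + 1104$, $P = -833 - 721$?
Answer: $-7468127874234 - \frac{32417145 i \sqrt{15}}{2} \approx -7.4681 \cdot 10^{12} - 6.2776 \cdot 10^{7} i$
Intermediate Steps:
$v{\left(R \right)} = - \frac{R^{\frac{3}{2}}}{2}$ ($v{\left(R \right)} = - \frac{R \sqrt{R}}{2} = - \frac{R^{\frac{3}{2}}}{2}$)
$P = -1554$ ($P = -833 - 721 = -1554$)
$o = 3454534$
$U{\left(C,L \right)} = 1104 + C$
$\left(334956 + B\right) \left(o + U{\left(v{\left(-15 \right)},P \right)}\right) = \left(334956 - 2496099\right) \left(3454534 + \left(1104 - \frac{\left(-15\right)^{\frac{3}{2}}}{2}\right)\right) = - 2161143 \left(3454534 + \left(1104 - \frac{\left(-15\right) i \sqrt{15}}{2}\right)\right) = - 2161143 \left(3454534 + \left(1104 + \frac{15 i \sqrt{15}}{2}\right)\right) = - 2161143 \left(3455638 + \frac{15 i \sqrt{15}}{2}\right) = -7468127874234 - \frac{32417145 i \sqrt{15}}{2}$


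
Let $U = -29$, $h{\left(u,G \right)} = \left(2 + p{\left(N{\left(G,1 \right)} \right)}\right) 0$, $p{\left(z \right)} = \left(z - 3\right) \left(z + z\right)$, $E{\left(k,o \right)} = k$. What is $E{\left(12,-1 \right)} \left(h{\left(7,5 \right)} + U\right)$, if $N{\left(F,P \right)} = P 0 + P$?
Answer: $-348$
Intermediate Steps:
$N{\left(F,P \right)} = P$ ($N{\left(F,P \right)} = 0 + P = P$)
$p{\left(z \right)} = 2 z \left(-3 + z\right)$ ($p{\left(z \right)} = \left(-3 + z\right) 2 z = 2 z \left(-3 + z\right)$)
$h{\left(u,G \right)} = 0$ ($h{\left(u,G \right)} = \left(2 + 2 \cdot 1 \left(-3 + 1\right)\right) 0 = \left(2 + 2 \cdot 1 \left(-2\right)\right) 0 = \left(2 - 4\right) 0 = \left(-2\right) 0 = 0$)
$E{\left(12,-1 \right)} \left(h{\left(7,5 \right)} + U\right) = 12 \left(0 - 29\right) = 12 \left(-29\right) = -348$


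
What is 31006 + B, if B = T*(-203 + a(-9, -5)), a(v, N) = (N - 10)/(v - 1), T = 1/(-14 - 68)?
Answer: 5085387/164 ≈ 31008.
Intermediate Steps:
T = -1/82 (T = 1/(-82) = -1/82 ≈ -0.012195)
a(v, N) = (-10 + N)/(-1 + v)
B = 403/164 (B = -(-203 + (-10 - 5)/(-1 - 9))/82 = -(-203 - 15/(-10))/82 = -(-203 - ⅒*(-15))/82 = -(-203 + 3/2)/82 = -1/82*(-403/2) = 403/164 ≈ 2.4573)
31006 + B = 31006 + 403/164 = 5085387/164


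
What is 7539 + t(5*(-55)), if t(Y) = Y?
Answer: 7264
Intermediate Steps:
7539 + t(5*(-55)) = 7539 + 5*(-55) = 7539 - 275 = 7264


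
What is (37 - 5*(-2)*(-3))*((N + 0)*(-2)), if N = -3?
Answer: 42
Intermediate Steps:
(37 - 5*(-2)*(-3))*((N + 0)*(-2)) = (37 - 5*(-2)*(-3))*((-3 + 0)*(-2)) = (37 + 10*(-3))*(-3*(-2)) = (37 - 30)*6 = 7*6 = 42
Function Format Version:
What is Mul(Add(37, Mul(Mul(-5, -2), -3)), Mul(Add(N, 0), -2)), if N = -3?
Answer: 42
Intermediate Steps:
Mul(Add(37, Mul(Mul(-5, -2), -3)), Mul(Add(N, 0), -2)) = Mul(Add(37, Mul(Mul(-5, -2), -3)), Mul(Add(-3, 0), -2)) = Mul(Add(37, Mul(10, -3)), Mul(-3, -2)) = Mul(Add(37, -30), 6) = Mul(7, 6) = 42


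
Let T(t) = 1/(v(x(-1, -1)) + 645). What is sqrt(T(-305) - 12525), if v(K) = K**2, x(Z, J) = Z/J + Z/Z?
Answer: 2*I*sqrt(1318885469)/649 ≈ 111.92*I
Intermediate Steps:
x(Z, J) = 1 + Z/J (x(Z, J) = Z/J + 1 = 1 + Z/J)
T(t) = 1/649 (T(t) = 1/(((-1 - 1)/(-1))**2 + 645) = 1/((-1*(-2))**2 + 645) = 1/(2**2 + 645) = 1/(4 + 645) = 1/649)
sqrt(T(-305) - 12525) = sqrt(1/649 - 12525) = sqrt(-8128724/649) = 2*I*sqrt(1318885469)/649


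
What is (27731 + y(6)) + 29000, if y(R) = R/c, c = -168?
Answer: 1588467/28 ≈ 56731.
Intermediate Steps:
y(R) = -R/168 (y(R) = R/(-168) = R*(-1/168) = -R/168)
(27731 + y(6)) + 29000 = (27731 - 1/168*6) + 29000 = (27731 - 1/28) + 29000 = 776467/28 + 29000 = 1588467/28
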